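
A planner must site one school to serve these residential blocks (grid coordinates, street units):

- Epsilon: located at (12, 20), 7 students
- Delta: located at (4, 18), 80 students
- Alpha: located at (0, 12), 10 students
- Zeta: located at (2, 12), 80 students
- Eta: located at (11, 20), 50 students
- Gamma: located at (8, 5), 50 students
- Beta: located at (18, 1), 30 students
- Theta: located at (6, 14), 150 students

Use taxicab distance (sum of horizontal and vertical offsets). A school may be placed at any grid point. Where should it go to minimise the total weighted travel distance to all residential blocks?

(6, 14)

Manhattan distance separates: Σwᵢ(|x−xᵢ|+|y−yᵢ|) = Σwᵢ|x−xᵢ| + Σwᵢ|y−yᵢ|, so x and y are optimised independently as 1-D weighted medians.
Total weight W = 457; half = 228.5.
x-coordinate, sorted with cumulative weight:
  x=0 (Alpha, w=10) cum 10
  x=2 (Zeta, w=80) cum 90
  x=4 (Delta, w=80) cum 170
  x=6 (Theta, w=150) cum 320  ← median
  x=8 (Gamma, w=50) cum 370
  x=11 (Eta, w=50) cum 420
  x=12 (Epsilon, w=7) cum 427
  x=18 (Beta, w=30) cum 457
⇒ x* = 6
y-coordinate, sorted with cumulative weight:
  y=1 (Beta, w=30) cum 30
  y=5 (Gamma, w=50) cum 80
  y=12 (Alpha, w=10) cum 90
  y=12 (Zeta, w=80) cum 170
  y=14 (Theta, w=150) cum 320  ← median
  y=18 (Delta, w=80) cum 400
  y=20 (Epsilon, w=7) cum 407
  y=20 (Eta, w=50) cum 457
⇒ y* = 14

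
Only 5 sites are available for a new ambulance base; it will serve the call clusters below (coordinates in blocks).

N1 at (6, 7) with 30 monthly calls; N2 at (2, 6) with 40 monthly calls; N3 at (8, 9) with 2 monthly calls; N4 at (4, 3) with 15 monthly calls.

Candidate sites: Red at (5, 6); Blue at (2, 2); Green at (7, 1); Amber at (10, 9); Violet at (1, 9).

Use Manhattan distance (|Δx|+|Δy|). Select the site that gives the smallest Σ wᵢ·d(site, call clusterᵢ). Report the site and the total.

Red, total 252 blocks

Total weighted distance at each candidate:
  Red (5, 6): total = 252
  Blue (2, 2): total = 501
  Green (7, 1): total = 703
  Amber (10, 9): total = 804
  Violet (1, 9): total = 519
Minimum is at Red with total 252 blocks.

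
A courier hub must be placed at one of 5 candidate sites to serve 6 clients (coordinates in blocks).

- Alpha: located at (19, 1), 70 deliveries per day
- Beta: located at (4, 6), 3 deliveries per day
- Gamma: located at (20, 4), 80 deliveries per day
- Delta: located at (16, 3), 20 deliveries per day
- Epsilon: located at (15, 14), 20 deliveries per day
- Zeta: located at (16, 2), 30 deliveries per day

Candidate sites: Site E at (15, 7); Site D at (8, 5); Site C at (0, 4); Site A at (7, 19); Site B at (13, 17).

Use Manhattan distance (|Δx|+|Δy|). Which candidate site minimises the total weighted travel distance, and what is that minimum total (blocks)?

Site E, total 1796 blocks

Total weighted distance at each candidate:
  Site E (15, 7): total = 1796
  Site D (8, 5): total = 2955
  Site C (0, 4): total = 4538
  Site A (7, 19): total = 5928
  Site B (13, 17): total = 4180
Minimum is at Site E with total 1796 blocks.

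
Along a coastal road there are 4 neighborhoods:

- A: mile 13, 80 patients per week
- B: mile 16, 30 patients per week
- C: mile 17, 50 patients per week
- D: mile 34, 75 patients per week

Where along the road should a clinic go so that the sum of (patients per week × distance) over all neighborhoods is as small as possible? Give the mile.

For a sum of weighted absolute distances on a line, the optimum is the weighted median (not the mean). Total weight W = 235; half-weight = 117.5.
Sort by position and accumulate weight:
  mile 13 (A, w=80) → cum 80
  mile 16 (B, w=30) → cum 110
  mile 17 (C, w=50) → cum 160  ≥ 117.5 → median here
  mile 34 (D, w=75) → cum 235
Optimal location: mile 17.

x = 17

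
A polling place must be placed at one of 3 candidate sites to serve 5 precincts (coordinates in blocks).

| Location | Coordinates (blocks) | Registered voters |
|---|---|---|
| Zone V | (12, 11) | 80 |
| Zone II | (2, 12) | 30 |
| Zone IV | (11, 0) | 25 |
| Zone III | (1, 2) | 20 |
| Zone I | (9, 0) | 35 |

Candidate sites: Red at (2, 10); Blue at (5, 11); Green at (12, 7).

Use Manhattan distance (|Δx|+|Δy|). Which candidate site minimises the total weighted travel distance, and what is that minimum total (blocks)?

Green, total 1640 blocks

Total weighted distance at each candidate:
  Red (2, 10): total = 2190
  Blue (5, 11): total = 1890
  Green (12, 7): total = 1640
Minimum is at Green with total 1640 blocks.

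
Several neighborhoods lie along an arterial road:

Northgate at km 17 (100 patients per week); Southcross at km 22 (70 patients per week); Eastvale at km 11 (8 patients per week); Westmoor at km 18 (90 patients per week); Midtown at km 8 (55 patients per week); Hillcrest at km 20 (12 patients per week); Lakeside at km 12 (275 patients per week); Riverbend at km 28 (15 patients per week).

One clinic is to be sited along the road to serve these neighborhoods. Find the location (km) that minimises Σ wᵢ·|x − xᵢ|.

For a sum of weighted absolute distances on a line, the optimum is the weighted median (not the mean). Total weight W = 625; half-weight = 312.5.
Sort by position and accumulate weight:
  km 8 (Midtown, w=55) → cum 55
  km 11 (Eastvale, w=8) → cum 63
  km 12 (Lakeside, w=275) → cum 338  ≥ 312.5 → median here
  km 17 (Northgate, w=100) → cum 438
  km 18 (Westmoor, w=90) → cum 528
  km 20 (Hillcrest, w=12) → cum 540
  km 22 (Southcross, w=70) → cum 610
  km 28 (Riverbend, w=15) → cum 625
Optimal location: km 12.

x = 12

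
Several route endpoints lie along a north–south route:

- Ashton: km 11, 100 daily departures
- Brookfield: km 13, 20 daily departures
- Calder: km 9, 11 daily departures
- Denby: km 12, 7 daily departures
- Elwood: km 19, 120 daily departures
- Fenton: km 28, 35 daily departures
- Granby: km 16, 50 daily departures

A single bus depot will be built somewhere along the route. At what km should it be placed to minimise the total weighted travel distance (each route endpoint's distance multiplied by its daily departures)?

x = 16

For a sum of weighted absolute distances on a line, the optimum is the weighted median (not the mean). Total weight W = 343; half-weight = 171.5.
Sort by position and accumulate weight:
  km 9 (Calder, w=11) → cum 11
  km 11 (Ashton, w=100) → cum 111
  km 12 (Denby, w=7) → cum 118
  km 13 (Brookfield, w=20) → cum 138
  km 16 (Granby, w=50) → cum 188  ≥ 171.5 → median here
  km 19 (Elwood, w=120) → cum 308
  km 28 (Fenton, w=35) → cum 343
Optimal location: km 16.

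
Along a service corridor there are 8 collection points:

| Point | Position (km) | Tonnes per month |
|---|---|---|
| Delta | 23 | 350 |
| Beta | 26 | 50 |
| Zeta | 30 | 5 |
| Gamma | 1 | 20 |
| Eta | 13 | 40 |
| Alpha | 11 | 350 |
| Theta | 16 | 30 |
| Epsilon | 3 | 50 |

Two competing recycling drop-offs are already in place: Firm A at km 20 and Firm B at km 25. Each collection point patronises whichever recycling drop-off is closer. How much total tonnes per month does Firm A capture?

The indifferent point is the midpoint (20+25)/2 = 22.5; collection points left of it (closer to Firm A at 20) go to Firm A, those right go to Firm B.
  Gamma at 1 (w=20) → Firm A
  Epsilon at 3 (w=50) → Firm A
  Alpha at 11 (w=350) → Firm A
  Eta at 13 (w=40) → Firm A
  Theta at 16 (w=30) → Firm A
  Delta at 23 (w=350) → Firm B
  Beta at 26 (w=50) → Firm B
  Zeta at 30 (w=5) → Firm B
Firm A captures 490; Firm B captures 405.

490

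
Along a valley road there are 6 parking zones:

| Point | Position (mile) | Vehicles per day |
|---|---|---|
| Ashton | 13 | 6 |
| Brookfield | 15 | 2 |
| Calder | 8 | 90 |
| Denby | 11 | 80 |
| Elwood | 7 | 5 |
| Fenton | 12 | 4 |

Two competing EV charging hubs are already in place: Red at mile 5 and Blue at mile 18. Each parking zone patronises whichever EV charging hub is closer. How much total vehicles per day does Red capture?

175

The indifferent point is the midpoint (5+18)/2 = 11.5; parking zones left of it (closer to Red at 5) go to Red, those right go to Blue.
  Elwood at 7 (w=5) → Red
  Calder at 8 (w=90) → Red
  Denby at 11 (w=80) → Red
  Fenton at 12 (w=4) → Blue
  Ashton at 13 (w=6) → Blue
  Brookfield at 15 (w=2) → Blue
Red captures 175; Blue captures 12.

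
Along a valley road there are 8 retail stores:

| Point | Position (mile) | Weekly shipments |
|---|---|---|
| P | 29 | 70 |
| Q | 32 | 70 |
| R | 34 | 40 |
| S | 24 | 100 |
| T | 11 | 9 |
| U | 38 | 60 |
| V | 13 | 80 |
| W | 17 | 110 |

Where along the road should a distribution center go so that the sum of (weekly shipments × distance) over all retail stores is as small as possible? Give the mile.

For a sum of weighted absolute distances on a line, the optimum is the weighted median (not the mean). Total weight W = 539; half-weight = 269.5.
Sort by position and accumulate weight:
  mile 11 (T, w=9) → cum 9
  mile 13 (V, w=80) → cum 89
  mile 17 (W, w=110) → cum 199
  mile 24 (S, w=100) → cum 299  ≥ 269.5 → median here
  mile 29 (P, w=70) → cum 369
  mile 32 (Q, w=70) → cum 439
  mile 34 (R, w=40) → cum 479
  mile 38 (U, w=60) → cum 539
Optimal location: mile 24.

x = 24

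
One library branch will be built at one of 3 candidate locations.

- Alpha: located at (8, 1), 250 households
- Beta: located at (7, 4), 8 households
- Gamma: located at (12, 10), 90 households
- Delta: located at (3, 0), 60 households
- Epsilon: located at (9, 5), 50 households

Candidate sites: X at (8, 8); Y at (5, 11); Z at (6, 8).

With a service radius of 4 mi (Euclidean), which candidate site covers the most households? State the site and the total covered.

Coverage radius r = 4 mi; a point is covered iff (Δx)²+(Δy)² ≤ 4² = 16.
  X (8, 8): covers {Epsilon} → 50
  Y (5, 11): covers {none} → 0
  Z (6, 8): covers {none} → 0
Maximum coverage at X: 50 households.

X, covering 50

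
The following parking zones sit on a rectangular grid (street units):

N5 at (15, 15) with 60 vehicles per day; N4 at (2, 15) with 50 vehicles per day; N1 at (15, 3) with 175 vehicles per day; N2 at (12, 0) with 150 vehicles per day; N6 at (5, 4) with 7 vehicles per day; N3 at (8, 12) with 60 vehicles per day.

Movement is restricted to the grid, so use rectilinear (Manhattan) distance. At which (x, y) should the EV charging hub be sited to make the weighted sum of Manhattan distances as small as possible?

(12, 3)

Manhattan distance separates: Σwᵢ(|x−xᵢ|+|y−yᵢ|) = Σwᵢ|x−xᵢ| + Σwᵢ|y−yᵢ|, so x and y are optimised independently as 1-D weighted medians.
Total weight W = 502; half = 251.
x-coordinate, sorted with cumulative weight:
  x=2 (N4, w=50) cum 50
  x=5 (N6, w=7) cum 57
  x=8 (N3, w=60) cum 117
  x=12 (N2, w=150) cum 267  ← median
  x=15 (N5, w=60) cum 327
  x=15 (N1, w=175) cum 502
⇒ x* = 12
y-coordinate, sorted with cumulative weight:
  y=0 (N2, w=150) cum 150
  y=3 (N1, w=175) cum 325  ← median
  y=4 (N6, w=7) cum 332
  y=12 (N3, w=60) cum 392
  y=15 (N5, w=60) cum 452
  y=15 (N4, w=50) cum 502
⇒ y* = 3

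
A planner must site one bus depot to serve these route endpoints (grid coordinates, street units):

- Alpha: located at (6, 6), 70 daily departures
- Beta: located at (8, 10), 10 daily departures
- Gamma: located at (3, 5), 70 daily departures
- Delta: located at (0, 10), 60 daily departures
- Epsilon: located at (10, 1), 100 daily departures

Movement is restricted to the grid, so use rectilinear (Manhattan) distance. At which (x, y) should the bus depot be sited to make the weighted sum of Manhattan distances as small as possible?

Manhattan distance separates: Σwᵢ(|x−xᵢ|+|y−yᵢ|) = Σwᵢ|x−xᵢ| + Σwᵢ|y−yᵢ|, so x and y are optimised independently as 1-D weighted medians.
Total weight W = 310; half = 155.
x-coordinate, sorted with cumulative weight:
  x=0 (Delta, w=60) cum 60
  x=3 (Gamma, w=70) cum 130
  x=6 (Alpha, w=70) cum 200  ← median
  x=8 (Beta, w=10) cum 210
  x=10 (Epsilon, w=100) cum 310
⇒ x* = 6
y-coordinate, sorted with cumulative weight:
  y=1 (Epsilon, w=100) cum 100
  y=5 (Gamma, w=70) cum 170  ← median
  y=6 (Alpha, w=70) cum 240
  y=10 (Beta, w=10) cum 250
  y=10 (Delta, w=60) cum 310
⇒ y* = 5

(6, 5)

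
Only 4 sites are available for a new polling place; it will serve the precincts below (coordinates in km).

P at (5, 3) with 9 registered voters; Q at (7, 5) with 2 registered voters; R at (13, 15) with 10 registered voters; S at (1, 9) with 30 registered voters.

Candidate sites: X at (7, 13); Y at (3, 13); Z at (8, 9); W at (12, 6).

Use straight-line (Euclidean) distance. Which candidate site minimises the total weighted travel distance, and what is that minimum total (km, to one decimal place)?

Total weighted distance at each candidate:
  X (7, 13): total = 387.4
  Y (3, 13): total = 345.8
  Z (8, 9): total = 356.7
  W (12, 6): total = 511.3
Minimum is at Y with total 345.8 km.

Y, total 345.8 km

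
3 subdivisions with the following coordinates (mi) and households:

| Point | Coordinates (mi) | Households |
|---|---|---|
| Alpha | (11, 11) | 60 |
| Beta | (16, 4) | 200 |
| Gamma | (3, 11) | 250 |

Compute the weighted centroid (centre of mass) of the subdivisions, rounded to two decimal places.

The minimiser of Σwᵢ‖p−pᵢ‖² is the weighted centroid p* = (Σwᵢpᵢ)/(Σwᵢ).
Σwᵢ = 510.
Σwᵢxᵢ = 60·11 + 200·16 + 250·3 = 4610.
Σwᵢyᵢ = 60·11 + 200·4 + 250·11 = 4210.
x* = 4610/510 = 9.04, y* = 4210/510 = 8.25.

(9.04, 8.25)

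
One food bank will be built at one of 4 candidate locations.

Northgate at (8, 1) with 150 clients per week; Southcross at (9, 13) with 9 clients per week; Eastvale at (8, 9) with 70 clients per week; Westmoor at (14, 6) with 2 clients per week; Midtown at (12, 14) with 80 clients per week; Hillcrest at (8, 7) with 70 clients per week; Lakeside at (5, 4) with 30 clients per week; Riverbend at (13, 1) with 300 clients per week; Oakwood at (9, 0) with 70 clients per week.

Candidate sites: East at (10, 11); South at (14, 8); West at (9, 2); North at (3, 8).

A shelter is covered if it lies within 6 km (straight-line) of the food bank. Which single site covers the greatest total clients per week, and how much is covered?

West, covering 620

Coverage radius r = 6 km; a point is covered iff (Δx)²+(Δy)² ≤ 6² = 36.
  East (10, 11): covers {Southcross, Eastvale, Midtown, Hillcrest} → 229
  South (14, 8): covers {Westmoor} → 2
  West (9, 2): covers {Northgate, Hillcrest, Lakeside, Riverbend, Oakwood} → 620
  North (3, 8): covers {Eastvale, Hillcrest, Lakeside} → 170
Maximum coverage at West: 620 clients per week.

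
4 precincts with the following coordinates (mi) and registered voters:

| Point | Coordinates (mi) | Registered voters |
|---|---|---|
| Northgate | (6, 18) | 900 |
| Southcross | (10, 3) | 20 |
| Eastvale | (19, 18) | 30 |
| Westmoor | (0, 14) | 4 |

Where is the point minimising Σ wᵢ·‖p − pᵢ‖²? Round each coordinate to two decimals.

The minimiser of Σwᵢ‖p−pᵢ‖² is the weighted centroid p* = (Σwᵢpᵢ)/(Σwᵢ).
Σwᵢ = 954.
Σwᵢxᵢ = 900·6 + 20·10 + 30·19 + 4·0 = 6170.
Σwᵢyᵢ = 900·18 + 20·3 + 30·18 + 4·14 = 16856.
x* = 6170/954 = 6.47, y* = 16856/954 = 17.67.

(6.47, 17.67)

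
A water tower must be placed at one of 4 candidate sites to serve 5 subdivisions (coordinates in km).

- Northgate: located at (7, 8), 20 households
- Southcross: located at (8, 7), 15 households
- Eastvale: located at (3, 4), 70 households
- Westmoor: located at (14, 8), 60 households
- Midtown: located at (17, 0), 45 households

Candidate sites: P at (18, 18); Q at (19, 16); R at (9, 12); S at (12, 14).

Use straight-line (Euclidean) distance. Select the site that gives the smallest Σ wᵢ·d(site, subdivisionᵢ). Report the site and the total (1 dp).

R, total 1899.1 km

Total weighted distance at each candidate:
  P (18, 18): total = 3414.1
  Q (19, 16): total = 3193.3
  R (9, 12): total = 1899.1
  S (12, 14): total = 2267.3
Minimum is at R with total 1899.1 km.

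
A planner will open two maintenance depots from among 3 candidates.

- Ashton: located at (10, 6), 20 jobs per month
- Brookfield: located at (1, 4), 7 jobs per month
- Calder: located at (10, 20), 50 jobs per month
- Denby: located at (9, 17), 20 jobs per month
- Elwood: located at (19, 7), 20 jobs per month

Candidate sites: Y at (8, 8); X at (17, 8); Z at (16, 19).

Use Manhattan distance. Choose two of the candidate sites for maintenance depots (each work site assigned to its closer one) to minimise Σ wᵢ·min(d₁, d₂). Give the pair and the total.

Evaluate every pair (each demand assigned to the nearer of the two):
  {X, Z}: total = 910
  {Y, Z}: total = 927
  {Y, X}: total = 1117
Best pair: {X, Z} with total 910.

{X, Z}, total 910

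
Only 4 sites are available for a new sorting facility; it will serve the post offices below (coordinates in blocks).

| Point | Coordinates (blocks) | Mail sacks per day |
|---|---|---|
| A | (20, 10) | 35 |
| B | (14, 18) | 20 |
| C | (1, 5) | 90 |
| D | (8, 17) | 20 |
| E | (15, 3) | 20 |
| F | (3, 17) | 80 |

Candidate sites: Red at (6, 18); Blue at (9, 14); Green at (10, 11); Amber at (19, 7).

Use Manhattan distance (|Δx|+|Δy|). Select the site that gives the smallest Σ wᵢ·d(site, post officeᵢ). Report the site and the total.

Total weighted distance at each candidate:
  Red (6, 18): total = 3410
  Blue (9, 14): total = 3375
  Green (10, 11): total = 3415
  Amber (19, 7): total = 4920
Minimum is at Blue with total 3375 blocks.

Blue, total 3375 blocks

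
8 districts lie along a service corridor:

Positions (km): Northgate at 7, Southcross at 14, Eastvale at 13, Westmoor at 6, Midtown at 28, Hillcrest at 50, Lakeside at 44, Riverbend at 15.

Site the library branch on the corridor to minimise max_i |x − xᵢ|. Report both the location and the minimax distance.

location 28, max distance 22

The 1-center on a line is the midpoint of the two extreme points: leftmost at 6, rightmost at 50.
Optimal location = (6 + 50)/2 = 28; maximum distance = (50 − 6)/2 = 22.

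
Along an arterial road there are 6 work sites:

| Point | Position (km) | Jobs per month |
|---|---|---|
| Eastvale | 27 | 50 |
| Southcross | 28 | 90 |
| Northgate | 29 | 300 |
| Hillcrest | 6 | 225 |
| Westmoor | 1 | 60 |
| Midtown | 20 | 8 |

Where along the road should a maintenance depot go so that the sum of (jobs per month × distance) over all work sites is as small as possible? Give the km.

x = 28

For a sum of weighted absolute distances on a line, the optimum is the weighted median (not the mean). Total weight W = 733; half-weight = 366.5.
Sort by position and accumulate weight:
  km 1 (Westmoor, w=60) → cum 60
  km 6 (Hillcrest, w=225) → cum 285
  km 20 (Midtown, w=8) → cum 293
  km 27 (Eastvale, w=50) → cum 343
  km 28 (Southcross, w=90) → cum 433  ≥ 366.5 → median here
  km 29 (Northgate, w=300) → cum 733
Optimal location: km 28.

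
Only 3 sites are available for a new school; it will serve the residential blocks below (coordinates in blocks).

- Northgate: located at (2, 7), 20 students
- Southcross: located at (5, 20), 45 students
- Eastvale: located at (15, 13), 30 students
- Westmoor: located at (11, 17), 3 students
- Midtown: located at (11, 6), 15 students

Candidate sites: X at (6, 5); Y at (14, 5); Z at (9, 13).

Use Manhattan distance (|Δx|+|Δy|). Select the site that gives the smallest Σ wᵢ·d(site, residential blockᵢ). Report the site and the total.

Total weighted distance at each candidate:
  X (6, 5): total = 1491
  Y (14, 5): total = 1735
  Z (9, 13): total = 1088
Minimum is at Z with total 1088 blocks.

Z, total 1088 blocks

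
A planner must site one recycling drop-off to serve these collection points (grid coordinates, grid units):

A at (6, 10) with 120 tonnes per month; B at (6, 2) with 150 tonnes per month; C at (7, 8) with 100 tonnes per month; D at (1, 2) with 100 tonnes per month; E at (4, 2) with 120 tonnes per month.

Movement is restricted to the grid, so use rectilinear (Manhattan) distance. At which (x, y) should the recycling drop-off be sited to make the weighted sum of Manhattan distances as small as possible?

Manhattan distance separates: Σwᵢ(|x−xᵢ|+|y−yᵢ|) = Σwᵢ|x−xᵢ| + Σwᵢ|y−yᵢ|, so x and y are optimised independently as 1-D weighted medians.
Total weight W = 590; half = 295.
x-coordinate, sorted with cumulative weight:
  x=1 (D, w=100) cum 100
  x=4 (E, w=120) cum 220
  x=6 (A, w=120) cum 340  ← median
  x=6 (B, w=150) cum 490
  x=7 (C, w=100) cum 590
⇒ x* = 6
y-coordinate, sorted with cumulative weight:
  y=2 (B, w=150) cum 150
  y=2 (D, w=100) cum 250
  y=2 (E, w=120) cum 370  ← median
  y=8 (C, w=100) cum 470
  y=10 (A, w=120) cum 590
⇒ y* = 2

(6, 2)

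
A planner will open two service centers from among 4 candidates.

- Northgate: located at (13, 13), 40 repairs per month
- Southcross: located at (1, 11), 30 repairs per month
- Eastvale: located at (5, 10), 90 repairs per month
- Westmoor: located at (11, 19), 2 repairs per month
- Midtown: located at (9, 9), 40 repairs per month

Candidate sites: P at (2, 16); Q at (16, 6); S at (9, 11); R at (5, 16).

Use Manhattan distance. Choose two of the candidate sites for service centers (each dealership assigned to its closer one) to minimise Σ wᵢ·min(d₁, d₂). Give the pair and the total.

Evaluate every pair (each demand assigned to the nearer of the two):
  {P, S}: total = 970
  {S, R}: total = 1028
  {Q, S}: total = 1030
  {P, R}: total = 1618
  {Q, R}: total = 1628
  {P, Q}: total = 1814
Best pair: {P, S} with total 970.

{P, S}, total 970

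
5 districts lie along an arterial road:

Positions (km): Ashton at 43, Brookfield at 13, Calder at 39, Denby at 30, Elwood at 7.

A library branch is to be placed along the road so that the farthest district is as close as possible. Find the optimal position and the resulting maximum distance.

The 1-center on a line is the midpoint of the two extreme points: leftmost at 7, rightmost at 43.
Optimal location = (7 + 43)/2 = 25; maximum distance = (43 − 7)/2 = 18.

location 25, max distance 18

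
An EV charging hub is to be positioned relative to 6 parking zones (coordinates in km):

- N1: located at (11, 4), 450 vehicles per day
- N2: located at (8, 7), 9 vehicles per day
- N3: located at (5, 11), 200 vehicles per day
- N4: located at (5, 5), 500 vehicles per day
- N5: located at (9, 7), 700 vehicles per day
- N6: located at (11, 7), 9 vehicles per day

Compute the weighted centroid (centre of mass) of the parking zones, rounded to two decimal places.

(7.99, 6.17)

The minimiser of Σwᵢ‖p−pᵢ‖² is the weighted centroid p* = (Σwᵢpᵢ)/(Σwᵢ).
Σwᵢ = 1868.
Σwᵢxᵢ = 450·11 + 9·8 + 200·5 + 500·5 + 700·9 + 9·11 = 14921.
Σwᵢyᵢ = 450·4 + 9·7 + 200·11 + 500·5 + 700·7 + 9·7 = 11526.
x* = 14921/1868 = 7.99, y* = 11526/1868 = 6.17.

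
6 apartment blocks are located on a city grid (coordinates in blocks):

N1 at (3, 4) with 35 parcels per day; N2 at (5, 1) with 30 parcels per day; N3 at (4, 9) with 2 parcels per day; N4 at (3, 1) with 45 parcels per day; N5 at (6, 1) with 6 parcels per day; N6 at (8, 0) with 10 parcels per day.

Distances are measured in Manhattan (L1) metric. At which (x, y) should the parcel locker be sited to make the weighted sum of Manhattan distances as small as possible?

Manhattan distance separates: Σwᵢ(|x−xᵢ|+|y−yᵢ|) = Σwᵢ|x−xᵢ| + Σwᵢ|y−yᵢ|, so x and y are optimised independently as 1-D weighted medians.
Total weight W = 128; half = 64.
x-coordinate, sorted with cumulative weight:
  x=3 (N1, w=35) cum 35
  x=3 (N4, w=45) cum 80  ← median
  x=4 (N3, w=2) cum 82
  x=5 (N2, w=30) cum 112
  x=6 (N5, w=6) cum 118
  x=8 (N6, w=10) cum 128
⇒ x* = 3
y-coordinate, sorted with cumulative weight:
  y=0 (N6, w=10) cum 10
  y=1 (N2, w=30) cum 40
  y=1 (N4, w=45) cum 85  ← median
  y=1 (N5, w=6) cum 91
  y=4 (N1, w=35) cum 126
  y=9 (N3, w=2) cum 128
⇒ y* = 1

(3, 1)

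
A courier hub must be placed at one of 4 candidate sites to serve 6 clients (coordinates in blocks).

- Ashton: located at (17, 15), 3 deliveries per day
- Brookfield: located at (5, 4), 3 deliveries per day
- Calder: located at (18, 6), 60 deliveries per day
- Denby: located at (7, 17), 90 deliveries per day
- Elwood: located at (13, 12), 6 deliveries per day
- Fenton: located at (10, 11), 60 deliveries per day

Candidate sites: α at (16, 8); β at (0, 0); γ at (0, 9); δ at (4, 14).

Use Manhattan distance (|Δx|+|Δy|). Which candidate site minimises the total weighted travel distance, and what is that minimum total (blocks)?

Total weighted distance at each candidate:
  α (16, 8): total = 2511
  β (0, 0): total = 5133
  γ (0, 9): total = 3525
  δ (4, 14): total = 2541
Minimum is at α with total 2511 blocks.

α, total 2511 blocks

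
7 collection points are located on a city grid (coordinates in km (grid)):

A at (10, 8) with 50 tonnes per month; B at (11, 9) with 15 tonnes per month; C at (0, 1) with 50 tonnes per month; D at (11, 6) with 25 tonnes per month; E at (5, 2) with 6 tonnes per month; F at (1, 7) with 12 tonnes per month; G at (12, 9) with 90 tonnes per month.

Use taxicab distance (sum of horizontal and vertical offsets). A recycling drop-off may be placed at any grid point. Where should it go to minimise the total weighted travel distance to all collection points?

(11, 8)

Manhattan distance separates: Σwᵢ(|x−xᵢ|+|y−yᵢ|) = Σwᵢ|x−xᵢ| + Σwᵢ|y−yᵢ|, so x and y are optimised independently as 1-D weighted medians.
Total weight W = 248; half = 124.
x-coordinate, sorted with cumulative weight:
  x=0 (C, w=50) cum 50
  x=1 (F, w=12) cum 62
  x=5 (E, w=6) cum 68
  x=10 (A, w=50) cum 118
  x=11 (B, w=15) cum 133  ← median
  x=11 (D, w=25) cum 158
  x=12 (G, w=90) cum 248
⇒ x* = 11
y-coordinate, sorted with cumulative weight:
  y=1 (C, w=50) cum 50
  y=2 (E, w=6) cum 56
  y=6 (D, w=25) cum 81
  y=7 (F, w=12) cum 93
  y=8 (A, w=50) cum 143  ← median
  y=9 (B, w=15) cum 158
  y=9 (G, w=90) cum 248
⇒ y* = 8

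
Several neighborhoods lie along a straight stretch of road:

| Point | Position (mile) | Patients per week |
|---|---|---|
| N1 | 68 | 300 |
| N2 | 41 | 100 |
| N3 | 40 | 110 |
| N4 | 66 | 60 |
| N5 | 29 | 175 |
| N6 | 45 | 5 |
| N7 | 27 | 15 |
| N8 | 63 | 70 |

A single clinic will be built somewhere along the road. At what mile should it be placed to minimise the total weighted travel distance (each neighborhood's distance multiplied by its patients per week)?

For a sum of weighted absolute distances on a line, the optimum is the weighted median (not the mean). Total weight W = 835; half-weight = 417.5.
Sort by position and accumulate weight:
  mile 27 (N7, w=15) → cum 15
  mile 29 (N5, w=175) → cum 190
  mile 40 (N3, w=110) → cum 300
  mile 41 (N2, w=100) → cum 400
  mile 45 (N6, w=5) → cum 405
  mile 63 (N8, w=70) → cum 475  ≥ 417.5 → median here
  mile 66 (N4, w=60) → cum 535
  mile 68 (N1, w=300) → cum 835
Optimal location: mile 63.

x = 63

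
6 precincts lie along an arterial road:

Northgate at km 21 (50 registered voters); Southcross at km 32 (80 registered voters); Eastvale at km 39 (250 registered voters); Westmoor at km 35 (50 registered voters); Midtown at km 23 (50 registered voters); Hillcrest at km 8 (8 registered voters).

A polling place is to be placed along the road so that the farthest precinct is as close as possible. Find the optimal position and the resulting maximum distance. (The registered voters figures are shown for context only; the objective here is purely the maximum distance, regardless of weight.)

The 1-center on a line is the midpoint of the two extreme points: leftmost at 8, rightmost at 39.
Optimal location = (8 + 39)/2 = 23.5; maximum distance = (39 − 8)/2 = 15.5.

location 23.5, max distance 15.5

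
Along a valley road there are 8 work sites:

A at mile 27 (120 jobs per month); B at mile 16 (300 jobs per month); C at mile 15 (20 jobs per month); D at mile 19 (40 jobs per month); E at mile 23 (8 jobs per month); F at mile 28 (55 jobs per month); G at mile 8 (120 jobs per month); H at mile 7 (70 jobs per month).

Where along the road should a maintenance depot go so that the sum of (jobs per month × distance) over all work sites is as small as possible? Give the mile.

For a sum of weighted absolute distances on a line, the optimum is the weighted median (not the mean). Total weight W = 733; half-weight = 366.5.
Sort by position and accumulate weight:
  mile 7 (H, w=70) → cum 70
  mile 8 (G, w=120) → cum 190
  mile 15 (C, w=20) → cum 210
  mile 16 (B, w=300) → cum 510  ≥ 366.5 → median here
  mile 19 (D, w=40) → cum 550
  mile 23 (E, w=8) → cum 558
  mile 27 (A, w=120) → cum 678
  mile 28 (F, w=55) → cum 733
Optimal location: mile 16.

x = 16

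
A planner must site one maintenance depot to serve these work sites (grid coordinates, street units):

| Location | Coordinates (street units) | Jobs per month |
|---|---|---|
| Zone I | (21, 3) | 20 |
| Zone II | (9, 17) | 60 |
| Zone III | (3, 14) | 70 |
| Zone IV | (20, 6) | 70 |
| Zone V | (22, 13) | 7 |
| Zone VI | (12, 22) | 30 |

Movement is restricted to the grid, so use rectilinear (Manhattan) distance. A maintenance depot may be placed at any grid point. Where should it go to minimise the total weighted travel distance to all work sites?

Manhattan distance separates: Σwᵢ(|x−xᵢ|+|y−yᵢ|) = Σwᵢ|x−xᵢ| + Σwᵢ|y−yᵢ|, so x and y are optimised independently as 1-D weighted medians.
Total weight W = 257; half = 128.5.
x-coordinate, sorted with cumulative weight:
  x=3 (Zone III, w=70) cum 70
  x=9 (Zone II, w=60) cum 130  ← median
  x=12 (Zone VI, w=30) cum 160
  x=20 (Zone IV, w=70) cum 230
  x=21 (Zone I, w=20) cum 250
  x=22 (Zone V, w=7) cum 257
⇒ x* = 9
y-coordinate, sorted with cumulative weight:
  y=3 (Zone I, w=20) cum 20
  y=6 (Zone IV, w=70) cum 90
  y=13 (Zone V, w=7) cum 97
  y=14 (Zone III, w=70) cum 167  ← median
  y=17 (Zone II, w=60) cum 227
  y=22 (Zone VI, w=30) cum 257
⇒ y* = 14

(9, 14)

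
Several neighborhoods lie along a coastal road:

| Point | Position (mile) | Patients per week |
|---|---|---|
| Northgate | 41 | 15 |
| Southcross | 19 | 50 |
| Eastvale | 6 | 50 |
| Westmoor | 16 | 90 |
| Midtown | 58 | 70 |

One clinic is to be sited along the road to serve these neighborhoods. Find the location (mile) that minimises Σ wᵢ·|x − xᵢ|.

For a sum of weighted absolute distances on a line, the optimum is the weighted median (not the mean). Total weight W = 275; half-weight = 137.5.
Sort by position and accumulate weight:
  mile 6 (Eastvale, w=50) → cum 50
  mile 16 (Westmoor, w=90) → cum 140  ≥ 137.5 → median here
  mile 19 (Southcross, w=50) → cum 190
  mile 41 (Northgate, w=15) → cum 205
  mile 58 (Midtown, w=70) → cum 275
Optimal location: mile 16.

x = 16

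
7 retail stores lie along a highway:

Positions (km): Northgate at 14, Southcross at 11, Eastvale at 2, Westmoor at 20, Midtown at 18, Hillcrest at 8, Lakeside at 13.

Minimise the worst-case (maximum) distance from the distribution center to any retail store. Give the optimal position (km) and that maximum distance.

The 1-center on a line is the midpoint of the two extreme points: leftmost at 2, rightmost at 20.
Optimal location = (2 + 20)/2 = 11; maximum distance = (20 − 2)/2 = 9.

location 11, max distance 9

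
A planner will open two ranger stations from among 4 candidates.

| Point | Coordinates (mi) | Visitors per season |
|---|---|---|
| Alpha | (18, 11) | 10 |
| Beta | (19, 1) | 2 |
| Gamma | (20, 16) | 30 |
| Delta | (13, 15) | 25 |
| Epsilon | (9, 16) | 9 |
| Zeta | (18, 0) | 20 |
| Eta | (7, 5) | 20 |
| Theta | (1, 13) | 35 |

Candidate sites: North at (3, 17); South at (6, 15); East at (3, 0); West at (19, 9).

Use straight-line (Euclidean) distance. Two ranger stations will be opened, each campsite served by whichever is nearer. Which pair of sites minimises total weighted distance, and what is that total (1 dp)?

Evaluate every pair (each demand assigned to the nearer of the two):
  {South, West}: total = 1024.5
  {North, West}: total = 1108.0
  {East, West}: total = 1342.0
  {South, East}: total = 1399.6
  {North, South}: total = 1530.9
  {North, East}: total = 1598.8
Best pair: {South, West} with total 1024.5.

{South, West}, total 1024.5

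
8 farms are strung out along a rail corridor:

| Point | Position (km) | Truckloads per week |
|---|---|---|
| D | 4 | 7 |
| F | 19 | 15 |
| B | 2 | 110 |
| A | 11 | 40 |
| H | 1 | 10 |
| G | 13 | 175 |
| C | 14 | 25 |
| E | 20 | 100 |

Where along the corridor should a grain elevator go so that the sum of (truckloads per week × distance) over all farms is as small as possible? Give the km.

For a sum of weighted absolute distances on a line, the optimum is the weighted median (not the mean). Total weight W = 482; half-weight = 241.
Sort by position and accumulate weight:
  km 1 (H, w=10) → cum 10
  km 2 (B, w=110) → cum 120
  km 4 (D, w=7) → cum 127
  km 11 (A, w=40) → cum 167
  km 13 (G, w=175) → cum 342  ≥ 241 → median here
  km 14 (C, w=25) → cum 367
  km 19 (F, w=15) → cum 382
  km 20 (E, w=100) → cum 482
Optimal location: km 13.

x = 13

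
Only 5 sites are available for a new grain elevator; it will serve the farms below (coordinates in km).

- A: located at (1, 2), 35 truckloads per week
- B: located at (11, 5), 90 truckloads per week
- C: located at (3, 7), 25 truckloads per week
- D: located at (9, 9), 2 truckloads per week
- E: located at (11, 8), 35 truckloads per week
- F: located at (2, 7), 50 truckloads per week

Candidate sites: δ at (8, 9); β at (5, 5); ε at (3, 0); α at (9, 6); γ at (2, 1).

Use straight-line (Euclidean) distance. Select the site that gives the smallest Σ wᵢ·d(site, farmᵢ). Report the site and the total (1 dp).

α, total 1124.9 km

Total weighted distance at each candidate:
  δ (8, 9): total = 1360.0
  β (5, 5): total = 1212.1
  ε (3, 0): total = 1894.2
  α (9, 6): total = 1124.9
  γ (2, 1): total = 1808.3
Minimum is at α with total 1124.9 km.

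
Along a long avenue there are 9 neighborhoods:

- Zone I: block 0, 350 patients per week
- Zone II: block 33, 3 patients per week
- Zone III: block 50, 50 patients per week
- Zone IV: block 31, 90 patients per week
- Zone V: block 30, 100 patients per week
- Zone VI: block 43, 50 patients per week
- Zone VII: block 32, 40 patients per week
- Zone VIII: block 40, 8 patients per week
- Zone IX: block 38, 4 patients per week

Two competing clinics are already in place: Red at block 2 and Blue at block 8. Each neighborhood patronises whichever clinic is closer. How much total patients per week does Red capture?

350

The indifferent point is the midpoint (2+8)/2 = 5; neighborhoods left of it (closer to Red at 2) go to Red, those right go to Blue.
  Zone I at 0 (w=350) → Red
  Zone V at 30 (w=100) → Blue
  Zone IV at 31 (w=90) → Blue
  Zone VII at 32 (w=40) → Blue
  Zone II at 33 (w=3) → Blue
  Zone IX at 38 (w=4) → Blue
  Zone VIII at 40 (w=8) → Blue
  Zone VI at 43 (w=50) → Blue
  Zone III at 50 (w=50) → Blue
Red captures 350; Blue captures 345.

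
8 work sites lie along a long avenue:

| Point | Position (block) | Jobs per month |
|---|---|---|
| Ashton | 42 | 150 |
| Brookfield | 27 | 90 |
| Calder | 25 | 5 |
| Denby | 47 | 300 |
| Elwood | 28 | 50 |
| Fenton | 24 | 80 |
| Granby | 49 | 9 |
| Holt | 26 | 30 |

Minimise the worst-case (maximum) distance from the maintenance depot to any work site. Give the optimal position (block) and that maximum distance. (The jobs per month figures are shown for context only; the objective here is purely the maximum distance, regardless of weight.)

location 36.5, max distance 12.5

The 1-center on a line is the midpoint of the two extreme points: leftmost at 24, rightmost at 49.
Optimal location = (24 + 49)/2 = 36.5; maximum distance = (49 − 24)/2 = 12.5.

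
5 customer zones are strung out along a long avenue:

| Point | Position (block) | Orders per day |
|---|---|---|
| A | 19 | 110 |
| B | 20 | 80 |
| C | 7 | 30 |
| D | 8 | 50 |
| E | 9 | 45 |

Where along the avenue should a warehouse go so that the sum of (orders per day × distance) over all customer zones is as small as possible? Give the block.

x = 19

For a sum of weighted absolute distances on a line, the optimum is the weighted median (not the mean). Total weight W = 315; half-weight = 157.5.
Sort by position and accumulate weight:
  block 7 (C, w=30) → cum 30
  block 8 (D, w=50) → cum 80
  block 9 (E, w=45) → cum 125
  block 19 (A, w=110) → cum 235  ≥ 157.5 → median here
  block 20 (B, w=80) → cum 315
Optimal location: block 19.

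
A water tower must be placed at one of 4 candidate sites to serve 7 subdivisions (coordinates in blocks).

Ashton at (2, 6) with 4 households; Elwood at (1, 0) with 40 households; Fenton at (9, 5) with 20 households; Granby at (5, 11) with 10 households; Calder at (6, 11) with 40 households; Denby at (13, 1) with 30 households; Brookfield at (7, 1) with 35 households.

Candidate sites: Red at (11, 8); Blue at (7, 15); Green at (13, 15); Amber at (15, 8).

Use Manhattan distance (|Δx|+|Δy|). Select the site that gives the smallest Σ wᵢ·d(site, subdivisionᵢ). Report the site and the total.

Total weighted distance at each candidate:
  Red (11, 8): total = 1929
  Blue (7, 15): total = 2486
  Green (13, 15): total = 3120
  Amber (15, 8): total = 2525
Minimum is at Red with total 1929 blocks.

Red, total 1929 blocks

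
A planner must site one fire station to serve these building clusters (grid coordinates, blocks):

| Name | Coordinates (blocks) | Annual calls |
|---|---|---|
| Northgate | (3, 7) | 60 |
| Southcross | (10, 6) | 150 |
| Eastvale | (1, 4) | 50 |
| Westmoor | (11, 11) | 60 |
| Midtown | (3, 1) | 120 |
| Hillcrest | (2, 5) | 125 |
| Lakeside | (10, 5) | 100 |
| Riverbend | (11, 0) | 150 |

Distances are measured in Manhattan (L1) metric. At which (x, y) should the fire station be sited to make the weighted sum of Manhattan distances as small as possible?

(10, 5)

Manhattan distance separates: Σwᵢ(|x−xᵢ|+|y−yᵢ|) = Σwᵢ|x−xᵢ| + Σwᵢ|y−yᵢ|, so x and y are optimised independently as 1-D weighted medians.
Total weight W = 815; half = 407.5.
x-coordinate, sorted with cumulative weight:
  x=1 (Eastvale, w=50) cum 50
  x=2 (Hillcrest, w=125) cum 175
  x=3 (Northgate, w=60) cum 235
  x=3 (Midtown, w=120) cum 355
  x=10 (Southcross, w=150) cum 505  ← median
  x=10 (Lakeside, w=100) cum 605
  x=11 (Westmoor, w=60) cum 665
  x=11 (Riverbend, w=150) cum 815
⇒ x* = 10
y-coordinate, sorted with cumulative weight:
  y=0 (Riverbend, w=150) cum 150
  y=1 (Midtown, w=120) cum 270
  y=4 (Eastvale, w=50) cum 320
  y=5 (Hillcrest, w=125) cum 445  ← median
  y=5 (Lakeside, w=100) cum 545
  y=6 (Southcross, w=150) cum 695
  y=7 (Northgate, w=60) cum 755
  y=11 (Westmoor, w=60) cum 815
⇒ y* = 5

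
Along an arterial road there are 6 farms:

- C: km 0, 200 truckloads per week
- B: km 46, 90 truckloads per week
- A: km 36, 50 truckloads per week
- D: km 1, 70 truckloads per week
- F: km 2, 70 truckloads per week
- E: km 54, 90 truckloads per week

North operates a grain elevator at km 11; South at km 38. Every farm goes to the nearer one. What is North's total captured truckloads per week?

340

The indifferent point is the midpoint (11+38)/2 = 24.5; farms left of it (closer to North at 11) go to North, those right go to South.
  C at 0 (w=200) → North
  D at 1 (w=70) → North
  F at 2 (w=70) → North
  A at 36 (w=50) → South
  B at 46 (w=90) → South
  E at 54 (w=90) → South
North captures 340; South captures 230.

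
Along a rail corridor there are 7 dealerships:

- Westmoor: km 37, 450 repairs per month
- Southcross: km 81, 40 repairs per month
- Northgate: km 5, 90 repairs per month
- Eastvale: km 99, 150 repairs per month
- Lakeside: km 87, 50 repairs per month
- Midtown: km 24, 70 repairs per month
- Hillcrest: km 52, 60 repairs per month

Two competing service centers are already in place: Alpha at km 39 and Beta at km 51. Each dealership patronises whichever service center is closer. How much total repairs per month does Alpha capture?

610

The indifferent point is the midpoint (39+51)/2 = 45; dealerships left of it (closer to Alpha at 39) go to Alpha, those right go to Beta.
  Northgate at 5 (w=90) → Alpha
  Midtown at 24 (w=70) → Alpha
  Westmoor at 37 (w=450) → Alpha
  Hillcrest at 52 (w=60) → Beta
  Southcross at 81 (w=40) → Beta
  Lakeside at 87 (w=50) → Beta
  Eastvale at 99 (w=150) → Beta
Alpha captures 610; Beta captures 300.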